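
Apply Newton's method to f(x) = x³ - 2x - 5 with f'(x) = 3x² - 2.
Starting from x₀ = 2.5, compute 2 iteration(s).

f(x) = x³ - 2x - 5
f'(x) = 3x² - 2
x₀ = 2.5

Newton-Raphson formula: x_{n+1} = x_n - f(x_n)/f'(x_n)

Iteration 1:
  f(2.500000) = 5.625000
  f'(2.500000) = 16.750000
  x_1 = 2.500000 - 5.625000/16.750000 = 2.164179
Iteration 2:
  f(2.164179) = 0.807945
  f'(2.164179) = 12.051014
  x_2 = 2.164179 - 0.807945/12.051014 = 2.097135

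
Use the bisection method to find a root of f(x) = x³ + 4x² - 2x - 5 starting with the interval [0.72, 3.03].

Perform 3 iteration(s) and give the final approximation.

f(x) = x³ + 4x² - 2x - 5
Initial interval: [0.72, 3.03]

Iteration 1:
  c_1 = (0.720000 + 3.030000)/2 = 1.875000
  f(c_1) = f(1.875000) = 11.904297
  f(a) × f(c) < 0, new interval: [0.720000, 1.875000]
Iteration 2:
  c_2 = (0.720000 + 1.875000)/2 = 1.297500
  f(c_2) = f(1.297500) = 1.323374
  f(a) × f(c) < 0, new interval: [0.720000, 1.297500]
Iteration 3:
  c_3 = (0.720000 + 1.297500)/2 = 1.008750
  f(c_3) = f(1.008750) = -1.920713
  f(a) × f(c) ≥ 0, new interval: [1.008750, 1.297500]

After 3 iteration(s), the approximation is c_3 = 1.008750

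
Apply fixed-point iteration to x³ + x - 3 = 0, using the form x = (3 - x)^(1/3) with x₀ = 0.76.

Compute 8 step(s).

Equation: x³ + x - 3 = 0
Fixed-point form: x = (3 - x)^(1/3)
x₀ = 0.76

x_1 = g(0.760000) = 1.308427
x_2 = g(1.308427) = 1.191508
x_3 = g(1.191508) = 1.218350
x_4 = g(1.218350) = 1.212293
x_5 = g(1.212293) = 1.213665
x_6 = g(1.213665) = 1.213354
x_7 = g(1.213354) = 1.213425
x_8 = g(1.213425) = 1.213409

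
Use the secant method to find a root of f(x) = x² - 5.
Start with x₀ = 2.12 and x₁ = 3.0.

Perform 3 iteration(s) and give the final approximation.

f(x) = x² - 5
x₀ = 2.12, x₁ = 3.0

Secant formula: x_{n+1} = x_n - f(x_n)(x_n - x_{n-1})/(f(x_n) - f(x_{n-1}))

Iteration 1:
  f(2.120000) = -0.505600
  f(3.000000) = 4.000000
  x_2 = 3.000000 - 4.000000×(3.000000 - 2.120000)/(4.000000 - (-0.505600))
       = 2.218750
Iteration 2:
  f(3.000000) = 4.000000
  f(2.218750) = -0.077148
  x_3 = 2.218750 - (-0.077148)×(2.218750 - 3.000000)/(-0.077148 - 4.000000)
       = 2.233533
Iteration 3:
  f(2.218750) = -0.077148
  f(2.233533) = -0.011331
  x_4 = 2.233533 - (-0.011331)×(2.233533 - 2.218750)/(-0.011331 - (-0.077148))
       = 2.236078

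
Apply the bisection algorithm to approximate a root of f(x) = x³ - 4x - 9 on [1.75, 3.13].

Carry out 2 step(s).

f(x) = x³ - 4x - 9
Initial interval: [1.75, 3.13]

Iteration 1:
  c_1 = (1.750000 + 3.130000)/2 = 2.440000
  f(c_1) = f(2.440000) = -4.233216
  f(a) × f(c) ≥ 0, new interval: [2.440000, 3.130000]
Iteration 2:
  c_2 = (2.440000 + 3.130000)/2 = 2.785000
  f(c_2) = f(2.785000) = 1.461087
  f(a) × f(c) < 0, new interval: [2.440000, 2.785000]

After 2 iteration(s), the approximation is c_2 = 2.785000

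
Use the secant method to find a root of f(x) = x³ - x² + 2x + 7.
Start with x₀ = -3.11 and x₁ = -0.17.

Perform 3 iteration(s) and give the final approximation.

f(x) = x³ - x² + 2x + 7
x₀ = -3.11, x₁ = -0.17

Secant formula: x_{n+1} = x_n - f(x_n)(x_n - x_{n-1})/(f(x_n) - f(x_{n-1}))

Iteration 1:
  f(-3.110000) = -38.972331
  f(-0.170000) = 6.626187
  x_2 = -0.170000 - 6.626187×(-0.170000 - (-3.110000))/(6.626187 - (-38.972331))
       = -0.597229
Iteration 2:
  f(-0.170000) = 6.626187
  f(-0.597229) = 5.235840
  x_3 = -0.597229 - 5.235840×(-0.597229 - (-0.170000))/(5.235840 - 6.626187)
       = -2.206108
Iteration 3:
  f(-0.597229) = 5.235840
  f(-2.206108) = -13.016066
  x_4 = -2.206108 - (-13.016066)×(-2.206108 - (-0.597229))/(-13.016066 - 5.235840)
       = -1.058760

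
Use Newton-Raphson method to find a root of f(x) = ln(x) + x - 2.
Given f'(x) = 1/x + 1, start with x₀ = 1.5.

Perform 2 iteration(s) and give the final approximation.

f(x) = ln(x) + x - 2
f'(x) = 1/x + 1
x₀ = 1.5

Newton-Raphson formula: x_{n+1} = x_n - f(x_n)/f'(x_n)

Iteration 1:
  f(1.500000) = -0.094535
  f'(1.500000) = 1.666667
  x_1 = 1.500000 - (-0.094535)/1.666667 = 1.556721
Iteration 2:
  f(1.556721) = -0.000697
  f'(1.556721) = 1.642376
  x_2 = 1.556721 - (-0.000697)/1.642376 = 1.557146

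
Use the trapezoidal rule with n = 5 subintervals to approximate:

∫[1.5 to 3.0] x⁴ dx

f(x) = x⁴
a = 1.5, b = 3.0, n = 5
h = (b - a)/n = 0.300000

Trapezoidal rule: (h/2)[f(x₀) + 2f(x₁) + 2f(x₂) + ... + f(xₙ)]

x_0 = 1.5000, f(x_0) = 5.062500, coefficient = 1
x_1 = 1.8000, f(x_1) = 10.497600, coefficient = 2
x_2 = 2.1000, f(x_2) = 19.448100, coefficient = 2
x_3 = 2.4000, f(x_3) = 33.177600, coefficient = 2
x_4 = 2.7000, f(x_4) = 53.144100, coefficient = 2
x_5 = 3.0000, f(x_5) = 81.000000, coefficient = 1

I ≈ (0.300000/2) × 318.597300 = 47.789595
Exact value: 47.081250
Error: 0.708345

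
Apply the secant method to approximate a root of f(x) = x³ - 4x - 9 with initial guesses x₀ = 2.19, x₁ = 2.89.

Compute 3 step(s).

f(x) = x³ - 4x - 9
x₀ = 2.19, x₁ = 2.89

Secant formula: x_{n+1} = x_n - f(x_n)(x_n - x_{n-1})/(f(x_n) - f(x_{n-1}))

Iteration 1:
  f(2.190000) = -7.256541
  f(2.890000) = 3.577569
  x_2 = 2.890000 - 3.577569×(2.890000 - 2.190000)/(3.577569 - (-7.256541))
       = 2.658851
Iteration 2:
  f(2.890000) = 3.577569
  f(2.658851) = -0.838694
  x_3 = 2.658851 - (-0.838694)×(2.658851 - 2.890000)/(-0.838694 - 3.577569)
       = 2.702748
Iteration 3:
  f(2.658851) = -0.838694
  f(2.702748) = -0.067827
  x_4 = 2.702748 - (-0.067827)×(2.702748 - 2.658851)/(-0.067827 - (-0.838694))
       = 2.706611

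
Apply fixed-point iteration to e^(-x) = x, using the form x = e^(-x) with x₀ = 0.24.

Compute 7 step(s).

Equation: e^(-x) = x
Fixed-point form: x = e^(-x)
x₀ = 0.24

x_1 = g(0.240000) = 0.786628
x_2 = g(0.786628) = 0.455378
x_3 = g(0.455378) = 0.634208
x_4 = g(0.634208) = 0.530355
x_5 = g(0.530355) = 0.588396
x_6 = g(0.588396) = 0.555217
x_7 = g(0.555217) = 0.573948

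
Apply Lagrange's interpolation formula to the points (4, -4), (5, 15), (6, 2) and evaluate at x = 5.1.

Lagrange interpolation formula:
P(x) = Σ yᵢ × Lᵢ(x)
where Lᵢ(x) = Π_{j≠i} (x - xⱼ)/(xᵢ - xⱼ)

L_0(5.1) = (5.1 - 5)/(4 - 5) × (5.1 - 6)/(4 - 6) = -0.045000
L_1(5.1) = (5.1 - 4)/(5 - 4) × (5.1 - 6)/(5 - 6) = 0.990000
L_2(5.1) = (5.1 - 4)/(6 - 4) × (5.1 - 5)/(6 - 5) = 0.055000

P(5.1) = (-4)×L_0(5.1) + 15×L_1(5.1) + 2×L_2(5.1)
P(5.1) = 15.140000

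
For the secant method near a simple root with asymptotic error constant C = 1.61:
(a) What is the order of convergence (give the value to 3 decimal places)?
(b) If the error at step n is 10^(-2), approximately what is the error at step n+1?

(a) Secant method has superlinear convergence with order φ = (1+√5)/2 ≈ 1.618.
    This means |e_{n+1}| ≈ C|e_n|^1.618.

(b) With |e_n| = 10^(-2) and C = 1.61:
    |e_{n+1}| ≈ 1.61 × (10^(-2))^1.618 = 1.61 × 10^(-3.24)

(a) ≈ 1.618 (golden ratio); (b) |e_{n+1}| ≈ 9.349e-04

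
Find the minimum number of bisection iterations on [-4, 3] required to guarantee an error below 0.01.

We need (b-a)/2^n ≤ 0.01
(3 - (-4))/2^n ≤ 0.01
7/2^n ≤ 0.01
2^n ≥ 700
n ≥ log₂(700) = 9.45
n ≥ 10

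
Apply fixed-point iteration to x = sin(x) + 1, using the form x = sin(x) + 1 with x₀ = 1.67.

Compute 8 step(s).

Equation: x = sin(x) + 1
Fixed-point form: x = sin(x) + 1
x₀ = 1.67

x_1 = g(1.670000) = 1.995083
x_2 = g(1.995083) = 1.911332
x_3 = g(1.911332) = 1.942576
x_4 = g(1.942576) = 1.931682
x_5 = g(1.931682) = 1.935584
x_6 = g(1.935584) = 1.934199
x_7 = g(1.934199) = 1.934693
x_8 = g(1.934693) = 1.934517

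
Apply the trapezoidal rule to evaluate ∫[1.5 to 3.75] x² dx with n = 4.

f(x) = x²
a = 1.5, b = 3.75, n = 4
h = (b - a)/n = 0.562500

Trapezoidal rule: (h/2)[f(x₀) + 2f(x₁) + 2f(x₂) + ... + f(xₙ)]

x_0 = 1.5000, f(x_0) = 2.250000, coefficient = 1
x_1 = 2.0625, f(x_1) = 4.253906, coefficient = 2
x_2 = 2.6250, f(x_2) = 6.890625, coefficient = 2
x_3 = 3.1875, f(x_3) = 10.160156, coefficient = 2
x_4 = 3.7500, f(x_4) = 14.062500, coefficient = 1

I ≈ (0.562500/2) × 58.921875 = 16.571777
Exact value: 16.453125
Error: 0.118652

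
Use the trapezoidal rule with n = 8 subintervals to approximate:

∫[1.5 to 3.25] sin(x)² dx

f(x) = sin(x)²
a = 1.5, b = 3.25, n = 8
h = (b - a)/n = 0.218750

Trapezoidal rule: (h/2)[f(x₀) + 2f(x₁) + 2f(x₂) + ... + f(xₙ)]

x_0 = 1.5000, f(x_0) = 0.994996, coefficient = 1
x_1 = 1.7188, f(x_1) = 0.978269, coefficient = 2
x_2 = 1.9375, f(x_2) = 0.871449, coefficient = 2
x_3 = 2.1562, f(x_3) = 0.694658, coefficient = 2
x_4 = 2.3750, f(x_4) = 0.481199, coefficient = 2
x_5 = 2.5938, f(x_5) = 0.271281, coefficient = 2
x_6 = 2.8125, f(x_6) = 0.104448, coefficient = 2
x_7 = 3.0312, f(x_7) = 0.012126, coefficient = 2
x_8 = 3.2500, f(x_8) = 0.011706, coefficient = 1

I ≈ (0.218750/2) × 7.833564 = 0.856796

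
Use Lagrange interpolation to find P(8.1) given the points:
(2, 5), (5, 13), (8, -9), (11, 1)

Lagrange interpolation formula:
P(x) = Σ yᵢ × Lᵢ(x)
where Lᵢ(x) = Π_{j≠i} (x - xⱼ)/(xᵢ - xⱼ)

L_0(8.1) = (8.1 - 5)/(2 - 5) × (8.1 - 8)/(2 - 8) × (8.1 - 11)/(2 - 11) = 0.005549
L_1(8.1) = (8.1 - 2)/(5 - 2) × (8.1 - 8)/(5 - 8) × (8.1 - 11)/(5 - 11) = -0.032759
L_2(8.1) = (8.1 - 2)/(8 - 2) × (8.1 - 5)/(8 - 5) × (8.1 - 11)/(8 - 11) = 1.015537
L_3(8.1) = (8.1 - 2)/(11 - 2) × (8.1 - 5)/(11 - 5) × (8.1 - 8)/(11 - 8) = 0.011673

P(8.1) = 5×L_0(8.1) + 13×L_1(8.1) + (-9)×L_2(8.1) + 1×L_3(8.1)
P(8.1) = -9.526284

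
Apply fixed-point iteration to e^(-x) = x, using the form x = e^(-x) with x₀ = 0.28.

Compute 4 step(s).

Equation: e^(-x) = x
Fixed-point form: x = e^(-x)
x₀ = 0.28

x_1 = g(0.280000) = 0.755784
x_2 = g(0.755784) = 0.469642
x_3 = g(0.469642) = 0.625226
x_4 = g(0.625226) = 0.535141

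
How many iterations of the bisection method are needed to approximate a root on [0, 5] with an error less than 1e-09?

We need (b-a)/2^n ≤ 1e-09
(5 - 0)/2^n ≤ 1e-09
5/2^n ≤ 1e-09
2^n ≥ 5000000000
n ≥ log₂(5000000000) = 32.22
n ≥ 33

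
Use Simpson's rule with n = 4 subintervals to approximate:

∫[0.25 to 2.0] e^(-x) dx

f(x) = e^(-x)
a = 0.25, b = 2.0, n = 4
h = (b - a)/n = 0.437500

Simpson's rule: (h/3)[f(x₀) + 4f(x₁) + 2f(x₂) + ... + f(xₙ)]

x_0 = 0.2500, f(x_0) = 0.778801, coefficient = 1
x_1 = 0.6875, f(x_1) = 0.502832, coefficient = 4
x_2 = 1.1250, f(x_2) = 0.324652, coefficient = 2
x_3 = 1.5625, f(x_3) = 0.209611, coefficient = 4
x_4 = 2.0000, f(x_4) = 0.135335, coefficient = 1

I ≈ (0.437500/3) × 4.413213 = 0.643594
Exact value: 0.643465
Error: 0.000128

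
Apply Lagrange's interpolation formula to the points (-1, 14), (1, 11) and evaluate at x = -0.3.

Lagrange interpolation formula:
P(x) = Σ yᵢ × Lᵢ(x)
where Lᵢ(x) = Π_{j≠i} (x - xⱼ)/(xᵢ - xⱼ)

L_0(-0.3) = (-0.3 - 1)/(-1 - 1) = 0.650000
L_1(-0.3) = (-0.3 - (-1))/(1 - (-1)) = 0.350000

P(-0.3) = 14×L_0(-0.3) + 11×L_1(-0.3)
P(-0.3) = 12.950000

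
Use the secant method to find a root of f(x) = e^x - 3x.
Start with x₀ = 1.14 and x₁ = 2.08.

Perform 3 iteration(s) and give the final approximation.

f(x) = e^x - 3x
x₀ = 1.14, x₁ = 2.08

Secant formula: x_{n+1} = x_n - f(x_n)(x_n - x_{n-1})/(f(x_n) - f(x_{n-1}))

Iteration 1:
  f(1.140000) = -0.293232
  f(2.080000) = 1.764469
  x_2 = 2.080000 - 1.764469×(2.080000 - 1.140000)/(1.764469 - (-0.293232))
       = 1.273954
Iteration 2:
  f(2.080000) = 1.764469
  f(1.273954) = -0.246902
  x_3 = 1.273954 - (-0.246902)×(1.273954 - 2.080000)/(-0.246902 - 1.764469)
       = 1.372899
Iteration 3:
  f(1.273954) = -0.246902
  f(1.372899) = -0.171921
  x_4 = 1.372899 - (-0.171921)×(1.372899 - 1.273954)/(-0.171921 - (-0.246902))
       = 1.599767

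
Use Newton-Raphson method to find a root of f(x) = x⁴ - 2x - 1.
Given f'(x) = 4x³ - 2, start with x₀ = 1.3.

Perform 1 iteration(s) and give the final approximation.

f(x) = x⁴ - 2x - 1
f'(x) = 4x³ - 2
x₀ = 1.3

Newton-Raphson formula: x_{n+1} = x_n - f(x_n)/f'(x_n)

Iteration 1:
  f(1.300000) = -0.743900
  f'(1.300000) = 6.788000
  x_1 = 1.300000 - (-0.743900)/6.788000 = 1.409590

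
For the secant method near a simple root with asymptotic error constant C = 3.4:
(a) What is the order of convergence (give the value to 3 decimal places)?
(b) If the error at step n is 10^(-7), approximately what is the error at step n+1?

(a) Secant method has superlinear convergence with order φ = (1+√5)/2 ≈ 1.618.
    This means |e_{n+1}| ≈ C|e_n|^1.618.

(b) With |e_n| = 10^(-7) and C = 3.4:
    |e_{n+1}| ≈ 3.4 × (10^(-7))^1.618 = 3.4 × 10^(-11.33)

(a) ≈ 1.618 (golden ratio); (b) |e_{n+1}| ≈ 1.604e-11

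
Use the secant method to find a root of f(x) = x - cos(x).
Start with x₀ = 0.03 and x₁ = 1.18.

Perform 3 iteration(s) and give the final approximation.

f(x) = x - cos(x)
x₀ = 0.03, x₁ = 1.18

Secant formula: x_{n+1} = x_n - f(x_n)(x_n - x_{n-1})/(f(x_n) - f(x_{n-1}))

Iteration 1:
  f(0.030000) = -0.969550
  f(1.180000) = 0.799075
  x_2 = 1.180000 - 0.799075×(1.180000 - 0.030000)/(0.799075 - (-0.969550))
       = 0.660423
Iteration 2:
  f(1.180000) = 0.799075
  f(0.660423) = -0.129309
  x_3 = 0.660423 - (-0.129309)×(0.660423 - 1.180000)/(-0.129309 - 0.799075)
       = 0.732792
Iteration 3:
  f(0.660423) = -0.129309
  f(0.732792) = -0.010517
  x_4 = 0.732792 - (-0.010517)×(0.732792 - 0.660423)/(-0.010517 - (-0.129309))
       = 0.739199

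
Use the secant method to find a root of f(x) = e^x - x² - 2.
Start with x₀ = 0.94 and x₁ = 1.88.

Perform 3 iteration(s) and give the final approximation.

f(x) = e^x - x² - 2
x₀ = 0.94, x₁ = 1.88

Secant formula: x_{n+1} = x_n - f(x_n)(x_n - x_{n-1})/(f(x_n) - f(x_{n-1}))

Iteration 1:
  f(0.940000) = -0.323619
  f(1.880000) = 1.019105
  x_2 = 1.880000 - 1.019105×(1.880000 - 0.940000)/(1.019105 - (-0.323619))
       = 1.166556
Iteration 2:
  f(1.880000) = 1.019105
  f(1.166556) = -0.149938
  x_3 = 1.166556 - (-0.149938)×(1.166556 - 1.880000)/(-0.149938 - 1.019105)
       = 1.258060
Iteration 3:
  f(1.166556) = -0.149938
  f(1.258060) = -0.064126
  x_4 = 1.258060 - (-0.064126)×(1.258060 - 1.166556)/(-0.064126 - (-0.149938))
       = 1.326440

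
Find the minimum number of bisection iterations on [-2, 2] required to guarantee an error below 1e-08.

We need (b-a)/2^n ≤ 1e-08
(2 - (-2))/2^n ≤ 1e-08
4/2^n ≤ 1e-08
2^n ≥ 400000000
n ≥ log₂(400000000) = 28.58
n ≥ 29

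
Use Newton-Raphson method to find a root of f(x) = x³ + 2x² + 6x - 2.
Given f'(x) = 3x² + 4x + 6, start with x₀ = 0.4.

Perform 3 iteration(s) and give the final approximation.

f(x) = x³ + 2x² + 6x - 2
f'(x) = 3x² + 4x + 6
x₀ = 0.4

Newton-Raphson formula: x_{n+1} = x_n - f(x_n)/f'(x_n)

Iteration 1:
  f(0.400000) = 0.784000
  f'(0.400000) = 8.080000
  x_1 = 0.400000 - 0.784000/8.080000 = 0.302970
Iteration 2:
  f(0.302970) = 0.029214
  f'(0.302970) = 7.487254
  x_2 = 0.302970 - 0.029214/7.487254 = 0.299069
Iteration 3:
  f(0.299069) = 0.000044
  f'(0.299069) = 7.464600
  x_3 = 0.299069 - 0.000044/7.464600 = 0.299063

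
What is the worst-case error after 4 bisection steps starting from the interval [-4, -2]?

Bisection error bound: |error| ≤ (b-a)/2^n
|error| ≤ (-2 - (-4))/2^4 = 2/2^4
|error| ≤ 0.1250000000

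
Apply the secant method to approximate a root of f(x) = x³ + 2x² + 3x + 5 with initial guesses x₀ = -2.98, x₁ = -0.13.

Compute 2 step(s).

f(x) = x³ + 2x² + 3x + 5
x₀ = -2.98, x₁ = -0.13

Secant formula: x_{n+1} = x_n - f(x_n)(x_n - x_{n-1})/(f(x_n) - f(x_{n-1}))

Iteration 1:
  f(-2.980000) = -12.642792
  f(-0.130000) = 4.641603
  x_2 = -0.130000 - 4.641603×(-0.130000 - (-2.980000))/(4.641603 - (-12.642792))
       = -0.895348
Iteration 2:
  f(-0.130000) = 4.641603
  f(-0.895348) = 3.199499
  x_3 = -0.895348 - 3.199499×(-0.895348 - (-0.130000))/(3.199499 - 4.641603)
       = -2.593372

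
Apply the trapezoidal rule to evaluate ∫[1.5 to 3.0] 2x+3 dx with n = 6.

f(x) = 2x+3
a = 1.5, b = 3.0, n = 6
h = (b - a)/n = 0.250000

Trapezoidal rule: (h/2)[f(x₀) + 2f(x₁) + 2f(x₂) + ... + f(xₙ)]

x_0 = 1.5000, f(x_0) = 6.000000, coefficient = 1
x_1 = 1.7500, f(x_1) = 6.500000, coefficient = 2
x_2 = 2.0000, f(x_2) = 7.000000, coefficient = 2
x_3 = 2.2500, f(x_3) = 7.500000, coefficient = 2
x_4 = 2.5000, f(x_4) = 8.000000, coefficient = 2
x_5 = 2.7500, f(x_5) = 8.500000, coefficient = 2
x_6 = 3.0000, f(x_6) = 9.000000, coefficient = 1

I ≈ (0.250000/2) × 90.000000 = 11.250000
Exact value: 11.250000
Error: 0.000000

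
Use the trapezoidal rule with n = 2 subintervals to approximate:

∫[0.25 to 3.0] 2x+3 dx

f(x) = 2x+3
a = 0.25, b = 3.0, n = 2
h = (b - a)/n = 1.375000

Trapezoidal rule: (h/2)[f(x₀) + 2f(x₁) + 2f(x₂) + ... + f(xₙ)]

x_0 = 0.2500, f(x_0) = 3.500000, coefficient = 1
x_1 = 1.6250, f(x_1) = 6.250000, coefficient = 2
x_2 = 3.0000, f(x_2) = 9.000000, coefficient = 1

I ≈ (1.375000/2) × 25.000000 = 17.187500
Exact value: 17.187500
Error: 0.000000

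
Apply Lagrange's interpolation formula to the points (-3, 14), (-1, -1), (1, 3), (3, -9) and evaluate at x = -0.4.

Lagrange interpolation formula:
P(x) = Σ yᵢ × Lᵢ(x)
where Lᵢ(x) = Π_{j≠i} (x - xⱼ)/(xᵢ - xⱼ)

L_0(-0.4) = (-0.4 - (-1))/(-3 - (-1)) × (-0.4 - 1)/(-3 - 1) × (-0.4 - 3)/(-3 - 3) = -0.059500
L_1(-0.4) = (-0.4 - (-3))/(-1 - (-3)) × (-0.4 - 1)/(-1 - 1) × (-0.4 - 3)/(-1 - 3) = 0.773500
L_2(-0.4) = (-0.4 - (-3))/(1 - (-3)) × (-0.4 - (-1))/(1 - (-1)) × (-0.4 - 3)/(1 - 3) = 0.331500
L_3(-0.4) = (-0.4 - (-3))/(3 - (-3)) × (-0.4 - (-1))/(3 - (-1)) × (-0.4 - 1)/(3 - 1) = -0.045500

P(-0.4) = 14×L_0(-0.4) + (-1)×L_1(-0.4) + 3×L_2(-0.4) + (-9)×L_3(-0.4)
P(-0.4) = -0.202500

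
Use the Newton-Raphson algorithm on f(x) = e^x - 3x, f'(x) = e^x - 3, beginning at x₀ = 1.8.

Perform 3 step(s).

f(x) = e^x - 3x
f'(x) = e^x - 3
x₀ = 1.8

Newton-Raphson formula: x_{n+1} = x_n - f(x_n)/f'(x_n)

Iteration 1:
  f(1.800000) = 0.649647
  f'(1.800000) = 3.049647
  x_1 = 1.800000 - 0.649647/3.049647 = 1.586976
Iteration 2:
  f(1.586976) = 0.128015
  f'(1.586976) = 1.888943
  x_2 = 1.586976 - 0.128015/1.888943 = 1.519206
Iteration 3:
  f(1.519206) = 0.010978
  f'(1.519206) = 1.568595
  x_3 = 1.519206 - 0.010978/1.568595 = 1.512207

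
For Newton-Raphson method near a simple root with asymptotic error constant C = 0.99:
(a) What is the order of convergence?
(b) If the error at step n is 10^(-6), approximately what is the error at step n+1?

(a) Newton-Raphson has quadratic (order 2) convergence near simple roots.
    This means |e_{n+1}| ≈ C|e_n|².

(b) With |e_n| = 10^(-6) and C = 0.99:
    |e_{n+1}| ≈ 0.99 × (10^(-6))² = 0.99 × 10^(-12)

(a) 2 (quadratic); (b) |e_{n+1}| ≈ 9.900e-13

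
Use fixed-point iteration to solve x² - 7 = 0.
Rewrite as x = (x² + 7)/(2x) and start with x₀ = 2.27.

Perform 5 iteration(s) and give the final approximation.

Equation: x² - 7 = 0
Fixed-point form: x = (x² + 7)/(2x)
x₀ = 2.27

x_1 = g(2.270000) = 2.676850
x_2 = g(2.676850) = 2.645932
x_3 = g(2.645932) = 2.645751
x_4 = g(2.645751) = 2.645751
x_5 = g(2.645751) = 2.645751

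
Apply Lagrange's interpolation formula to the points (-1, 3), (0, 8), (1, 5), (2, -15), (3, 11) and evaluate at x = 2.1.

Lagrange interpolation formula:
P(x) = Σ yᵢ × Lᵢ(x)
where Lᵢ(x) = Π_{j≠i} (x - xⱼ)/(xᵢ - xⱼ)

L_0(2.1) = (2.1 - 0)/(-1 - 0) × (2.1 - 1)/(-1 - 1) × (2.1 - 2)/(-1 - 2) × (2.1 - 3)/(-1 - 3) = -0.008663
L_1(2.1) = (2.1 - (-1))/(0 - (-1)) × (2.1 - 1)/(0 - 1) × (2.1 - 2)/(0 - 2) × (2.1 - 3)/(0 - 3) = 0.051150
L_2(2.1) = (2.1 - (-1))/(1 - (-1)) × (2.1 - 0)/(1 - 0) × (2.1 - 2)/(1 - 2) × (2.1 - 3)/(1 - 3) = -0.146475
L_3(2.1) = (2.1 - (-1))/(2 - (-1)) × (2.1 - 0)/(2 - 0) × (2.1 - 1)/(2 - 1) × (2.1 - 3)/(2 - 3) = 1.074150
L_4(2.1) = (2.1 - (-1))/(3 - (-1)) × (2.1 - 0)/(3 - 0) × (2.1 - 1)/(3 - 1) × (2.1 - 2)/(3 - 2) = 0.029838

P(2.1) = 3×L_0(2.1) + 8×L_1(2.1) + 5×L_2(2.1) + (-15)×L_3(2.1) + 11×L_4(2.1)
P(2.1) = -16.133200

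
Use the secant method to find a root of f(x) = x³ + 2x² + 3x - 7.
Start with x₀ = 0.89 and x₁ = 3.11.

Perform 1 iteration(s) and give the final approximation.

f(x) = x³ + 2x² + 3x - 7
x₀ = 0.89, x₁ = 3.11

Secant formula: x_{n+1} = x_n - f(x_n)(x_n - x_{n-1})/(f(x_n) - f(x_{n-1}))

Iteration 1:
  f(0.890000) = -2.040831
  f(3.110000) = 51.754431
  x_2 = 3.110000 - 51.754431×(3.110000 - 0.890000)/(51.754431 - (-2.040831))
       = 0.974220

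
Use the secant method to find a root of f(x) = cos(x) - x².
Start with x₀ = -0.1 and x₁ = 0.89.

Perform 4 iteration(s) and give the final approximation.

f(x) = cos(x) - x²
x₀ = -0.1, x₁ = 0.89

Secant formula: x_{n+1} = x_n - f(x_n)(x_n - x_{n-1})/(f(x_n) - f(x_{n-1}))

Iteration 1:
  f(-0.100000) = 0.985004
  f(0.890000) = -0.162688
  x_2 = 0.890000 - (-0.162688)×(0.890000 - (-0.100000))/(-0.162688 - 0.985004)
       = 0.749665
Iteration 2:
  f(0.890000) = -0.162688
  f(0.749665) = 0.169919
  x_3 = 0.749665 - 0.169919×(0.749665 - 0.890000)/(0.169919 - (-0.162688))
       = 0.821358
Iteration 3:
  f(0.749665) = 0.169919
  f(0.821358) = 0.006598
  x_4 = 0.821358 - 0.006598×(0.821358 - 0.749665)/(0.006598 - 0.169919)
       = 0.824255
Iteration 4:
  f(0.821358) = 0.006598
  f(0.824255) = -0.000291
  x_5 = 0.824255 - (-0.000291)×(0.824255 - 0.821358)/(-0.000291 - 0.006598)
       = 0.824132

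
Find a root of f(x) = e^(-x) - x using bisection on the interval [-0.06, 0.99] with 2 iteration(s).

f(x) = e^(-x) - x
Initial interval: [-0.06, 0.99]

Iteration 1:
  c_1 = (-0.060000 + 0.990000)/2 = 0.465000
  f(c_1) = f(0.465000) = 0.163135
  f(a) × f(c) ≥ 0, new interval: [0.465000, 0.990000]
Iteration 2:
  c_2 = (0.465000 + 0.990000)/2 = 0.727500
  f(c_2) = f(0.727500) = -0.244385
  f(a) × f(c) < 0, new interval: [0.465000, 0.727500]

After 2 iteration(s), the approximation is c_2 = 0.727500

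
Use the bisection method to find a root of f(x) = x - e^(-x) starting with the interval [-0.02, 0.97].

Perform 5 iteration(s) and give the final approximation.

f(x) = x - e^(-x)
Initial interval: [-0.02, 0.97]

Iteration 1:
  c_1 = (-0.020000 + 0.970000)/2 = 0.475000
  f(c_1) = f(0.475000) = -0.146885
  f(a) × f(c) ≥ 0, new interval: [0.475000, 0.970000]
Iteration 2:
  c_2 = (0.475000 + 0.970000)/2 = 0.722500
  f(c_2) = f(0.722500) = 0.236963
  f(a) × f(c) < 0, new interval: [0.475000, 0.722500]
Iteration 3:
  c_3 = (0.475000 + 0.722500)/2 = 0.598750
  f(c_3) = f(0.598750) = 0.049252
  f(a) × f(c) < 0, new interval: [0.475000, 0.598750]
Iteration 4:
  c_4 = (0.475000 + 0.598750)/2 = 0.536875
  f(c_4) = f(0.536875) = -0.047697
  f(a) × f(c) ≥ 0, new interval: [0.536875, 0.598750]
Iteration 5:
  c_5 = (0.536875 + 0.598750)/2 = 0.567812
  f(c_5) = f(0.567812) = 0.001049
  f(a) × f(c) < 0, new interval: [0.536875, 0.567812]

After 5 iteration(s), the approximation is c_5 = 0.567812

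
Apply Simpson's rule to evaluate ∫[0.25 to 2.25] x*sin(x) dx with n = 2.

f(x) = x*sin(x)
a = 0.25, b = 2.25, n = 2
h = (b - a)/n = 1.000000

Simpson's rule: (h/3)[f(x₀) + 4f(x₁) + 2f(x₂) + ... + f(xₙ)]

x_0 = 0.2500, f(x_0) = 0.061851, coefficient = 1
x_1 = 1.2500, f(x_1) = 1.186231, coefficient = 4
x_2 = 2.2500, f(x_2) = 1.750665, coefficient = 1

I ≈ (1.000000/3) × 6.557439 = 2.185813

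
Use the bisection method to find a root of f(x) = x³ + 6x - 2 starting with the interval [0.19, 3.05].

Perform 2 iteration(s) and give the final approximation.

f(x) = x³ + 6x - 2
Initial interval: [0.19, 3.05]

Iteration 1:
  c_1 = (0.190000 + 3.050000)/2 = 1.620000
  f(c_1) = f(1.620000) = 11.971528
  f(a) × f(c) < 0, new interval: [0.190000, 1.620000]
Iteration 2:
  c_2 = (0.190000 + 1.620000)/2 = 0.905000
  f(c_2) = f(0.905000) = 4.171218
  f(a) × f(c) < 0, new interval: [0.190000, 0.905000]

After 2 iteration(s), the approximation is c_2 = 0.905000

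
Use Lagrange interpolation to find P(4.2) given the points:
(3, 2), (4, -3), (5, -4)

Lagrange interpolation formula:
P(x) = Σ yᵢ × Lᵢ(x)
where Lᵢ(x) = Π_{j≠i} (x - xⱼ)/(xᵢ - xⱼ)

L_0(4.2) = (4.2 - 4)/(3 - 4) × (4.2 - 5)/(3 - 5) = -0.080000
L_1(4.2) = (4.2 - 3)/(4 - 3) × (4.2 - 5)/(4 - 5) = 0.960000
L_2(4.2) = (4.2 - 3)/(5 - 3) × (4.2 - 4)/(5 - 4) = 0.120000

P(4.2) = 2×L_0(4.2) + (-3)×L_1(4.2) + (-4)×L_2(4.2)
P(4.2) = -3.520000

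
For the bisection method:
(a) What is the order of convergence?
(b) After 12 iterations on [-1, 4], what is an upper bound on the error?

(a) Bisection has linear (order 1) convergence; the error is halved each step.

(b) Error bound = (b-a)/2^n = (4 - (-1))/2^{12}
    = 5/2^{12}

(a) 1 (linear); (b) error ≤ 1.22e-03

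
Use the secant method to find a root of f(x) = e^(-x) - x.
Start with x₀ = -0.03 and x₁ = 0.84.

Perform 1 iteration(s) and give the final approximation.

f(x) = e^(-x) - x
x₀ = -0.03, x₁ = 0.84

Secant formula: x_{n+1} = x_n - f(x_n)(x_n - x_{n-1})/(f(x_n) - f(x_{n-1}))

Iteration 1:
  f(-0.030000) = 1.060455
  f(0.840000) = -0.408289
  x_2 = 0.840000 - (-0.408289)×(0.840000 - (-0.030000))/(-0.408289 - 1.060455)
       = 0.598153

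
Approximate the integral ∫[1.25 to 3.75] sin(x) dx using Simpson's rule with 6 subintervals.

f(x) = sin(x)
a = 1.25, b = 3.75, n = 6
h = (b - a)/n = 0.416667

Simpson's rule: (h/3)[f(x₀) + 4f(x₁) + 2f(x₂) + ... + f(xₙ)]

x_0 = 1.2500, f(x_0) = 0.948985, coefficient = 1
x_1 = 1.6667, f(x_1) = 0.995408, coefficient = 4
x_2 = 2.0833, f(x_2) = 0.871503, coefficient = 2
x_3 = 2.5000, f(x_3) = 0.598472, coefficient = 4
x_4 = 2.9167, f(x_4) = 0.223034, coefficient = 2
x_5 = 3.3333, f(x_5) = -0.190568, coefficient = 4
x_6 = 3.7500, f(x_6) = -0.571561, coefficient = 1

I ≈ (0.416667/3) × 8.179747 = 1.136076
Exact value: 1.135882
Error: 0.000194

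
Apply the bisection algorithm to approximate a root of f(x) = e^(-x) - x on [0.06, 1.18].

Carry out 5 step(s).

f(x) = e^(-x) - x
Initial interval: [0.06, 1.18]

Iteration 1:
  c_1 = (0.060000 + 1.180000)/2 = 0.620000
  f(c_1) = f(0.620000) = -0.082056
  f(a) × f(c) < 0, new interval: [0.060000, 0.620000]
Iteration 2:
  c_2 = (0.060000 + 0.620000)/2 = 0.340000
  f(c_2) = f(0.340000) = 0.371770
  f(a) × f(c) ≥ 0, new interval: [0.340000, 0.620000]
Iteration 3:
  c_3 = (0.340000 + 0.620000)/2 = 0.480000
  f(c_3) = f(0.480000) = 0.138783
  f(a) × f(c) ≥ 0, new interval: [0.480000, 0.620000]
Iteration 4:
  c_4 = (0.480000 + 0.620000)/2 = 0.550000
  f(c_4) = f(0.550000) = 0.026950
  f(a) × f(c) ≥ 0, new interval: [0.550000, 0.620000]
Iteration 5:
  c_5 = (0.550000 + 0.620000)/2 = 0.585000
  f(c_5) = f(0.585000) = -0.027894
  f(a) × f(c) < 0, new interval: [0.550000, 0.585000]

After 5 iteration(s), the approximation is c_5 = 0.585000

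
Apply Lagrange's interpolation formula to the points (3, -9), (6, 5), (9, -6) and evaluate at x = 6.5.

Lagrange interpolation formula:
P(x) = Σ yᵢ × Lᵢ(x)
where Lᵢ(x) = Π_{j≠i} (x - xⱼ)/(xᵢ - xⱼ)

L_0(6.5) = (6.5 - 6)/(3 - 6) × (6.5 - 9)/(3 - 9) = -0.069444
L_1(6.5) = (6.5 - 3)/(6 - 3) × (6.5 - 9)/(6 - 9) = 0.972222
L_2(6.5) = (6.5 - 3)/(9 - 3) × (6.5 - 6)/(9 - 6) = 0.097222

P(6.5) = (-9)×L_0(6.5) + 5×L_1(6.5) + (-6)×L_2(6.5)
P(6.5) = 4.902778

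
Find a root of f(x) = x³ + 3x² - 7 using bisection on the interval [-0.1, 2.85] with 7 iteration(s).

f(x) = x³ + 3x² - 7
Initial interval: [-0.1, 2.85]

Iteration 1:
  c_1 = (-0.100000 + 2.850000)/2 = 1.375000
  f(c_1) = f(1.375000) = 1.271484
  f(a) × f(c) < 0, new interval: [-0.100000, 1.375000]
Iteration 2:
  c_2 = (-0.100000 + 1.375000)/2 = 0.637500
  f(c_2) = f(0.637500) = -5.521697
  f(a) × f(c) ≥ 0, new interval: [0.637500, 1.375000]
Iteration 3:
  c_3 = (0.637500 + 1.375000)/2 = 1.006250
  f(c_3) = f(1.006250) = -2.943515
  f(a) × f(c) ≥ 0, new interval: [1.006250, 1.375000]
Iteration 4:
  c_4 = (1.006250 + 1.375000)/2 = 1.190625
  f(c_4) = f(1.190625) = -1.059421
  f(a) × f(c) ≥ 0, new interval: [1.190625, 1.375000]
Iteration 5:
  c_5 = (1.190625 + 1.375000)/2 = 1.282812
  f(c_5) = f(1.282812) = 0.047830
  f(a) × f(c) < 0, new interval: [1.190625, 1.282812]
Iteration 6:
  c_6 = (1.190625 + 1.282812)/2 = 1.236719
  f(c_6) = f(1.236719) = -0.520052
  f(a) × f(c) ≥ 0, new interval: [1.236719, 1.282812]
Iteration 7:
  c_7 = (1.236719 + 1.282812)/2 = 1.259766
  f(c_7) = f(1.259766) = -0.239712
  f(a) × f(c) ≥ 0, new interval: [1.259766, 1.282812]

After 7 iteration(s), the approximation is c_7 = 1.259766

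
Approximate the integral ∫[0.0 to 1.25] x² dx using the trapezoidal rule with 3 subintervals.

f(x) = x²
a = 0.0, b = 1.25, n = 3
h = (b - a)/n = 0.416667

Trapezoidal rule: (h/2)[f(x₀) + 2f(x₁) + 2f(x₂) + ... + f(xₙ)]

x_0 = 0.0000, f(x_0) = 0.000000, coefficient = 1
x_1 = 0.4167, f(x_1) = 0.173611, coefficient = 2
x_2 = 0.8333, f(x_2) = 0.694444, coefficient = 2
x_3 = 1.2500, f(x_3) = 1.562500, coefficient = 1

I ≈ (0.416667/2) × 3.298611 = 0.687211
Exact value: 0.651042
Error: 0.036169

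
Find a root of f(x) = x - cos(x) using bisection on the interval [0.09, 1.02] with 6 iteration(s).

f(x) = x - cos(x)
Initial interval: [0.09, 1.02]

Iteration 1:
  c_1 = (0.090000 + 1.020000)/2 = 0.555000
  f(c_1) = f(0.555000) = -0.294900
  f(a) × f(c) ≥ 0, new interval: [0.555000, 1.020000]
Iteration 2:
  c_2 = (0.555000 + 1.020000)/2 = 0.787500
  f(c_2) = f(0.787500) = 0.081881
  f(a) × f(c) < 0, new interval: [0.555000, 0.787500]
Iteration 3:
  c_3 = (0.555000 + 0.787500)/2 = 0.671250
  f(c_3) = f(0.671250) = -0.111795
  f(a) × f(c) ≥ 0, new interval: [0.671250, 0.787500]
Iteration 4:
  c_4 = (0.671250 + 0.787500)/2 = 0.729375
  f(c_4) = f(0.729375) = -0.016216
  f(a) × f(c) ≥ 0, new interval: [0.729375, 0.787500]
Iteration 5:
  c_5 = (0.729375 + 0.787500)/2 = 0.758438
  f(c_5) = f(0.758438) = 0.032526
  f(a) × f(c) < 0, new interval: [0.729375, 0.758438]
Iteration 6:
  c_6 = (0.729375 + 0.758438)/2 = 0.743906
  f(c_6) = f(0.743906) = 0.008077
  f(a) × f(c) < 0, new interval: [0.729375, 0.743906]

After 6 iteration(s), the approximation is c_6 = 0.743906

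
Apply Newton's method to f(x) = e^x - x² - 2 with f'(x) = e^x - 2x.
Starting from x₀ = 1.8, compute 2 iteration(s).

f(x) = e^x - x² - 2
f'(x) = e^x - 2x
x₀ = 1.8

Newton-Raphson formula: x_{n+1} = x_n - f(x_n)/f'(x_n)

Iteration 1:
  f(1.800000) = 0.809647
  f'(1.800000) = 2.449647
  x_1 = 1.800000 - 0.809647/2.449647 = 1.469484
Iteration 2:
  f(1.469484) = 0.187608
  f'(1.469484) = 1.408024
  x_2 = 1.469484 - 0.187608/1.408024 = 1.336242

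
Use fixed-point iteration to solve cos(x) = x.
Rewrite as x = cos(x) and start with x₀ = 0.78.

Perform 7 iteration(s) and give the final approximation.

Equation: cos(x) = x
Fixed-point form: x = cos(x)
x₀ = 0.78

x_1 = g(0.780000) = 0.710914
x_2 = g(0.710914) = 0.757766
x_3 = g(0.757766) = 0.726373
x_4 = g(0.726373) = 0.747588
x_5 = g(0.747588) = 0.733331
x_6 = g(0.733331) = 0.742949
x_7 = g(0.742949) = 0.736477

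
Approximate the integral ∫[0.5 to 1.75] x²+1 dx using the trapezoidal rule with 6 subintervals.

f(x) = x²+1
a = 0.5, b = 1.75, n = 6
h = (b - a)/n = 0.208333

Trapezoidal rule: (h/2)[f(x₀) + 2f(x₁) + 2f(x₂) + ... + f(xₙ)]

x_0 = 0.5000, f(x_0) = 1.250000, coefficient = 1
x_1 = 0.7083, f(x_1) = 1.501736, coefficient = 2
x_2 = 0.9167, f(x_2) = 1.840278, coefficient = 2
x_3 = 1.1250, f(x_3) = 2.265625, coefficient = 2
x_4 = 1.3333, f(x_4) = 2.777778, coefficient = 2
x_5 = 1.5417, f(x_5) = 3.376736, coefficient = 2
x_6 = 1.7500, f(x_6) = 4.062500, coefficient = 1

I ≈ (0.208333/2) × 28.836806 = 3.003834
Exact value: 2.994792
Error: 0.009042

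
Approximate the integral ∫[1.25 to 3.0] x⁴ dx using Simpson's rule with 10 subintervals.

f(x) = x⁴
a = 1.25, b = 3.0, n = 10
h = (b - a)/n = 0.175000

Simpson's rule: (h/3)[f(x₀) + 4f(x₁) + 2f(x₂) + ... + f(xₙ)]

x_0 = 1.2500, f(x_0) = 2.441406, coefficient = 1
x_1 = 1.4250, f(x_1) = 4.123438, coefficient = 4
x_2 = 1.6000, f(x_2) = 6.553600, coefficient = 2
x_3 = 1.7750, f(x_3) = 9.926438, coefficient = 4
x_4 = 1.9500, f(x_4) = 14.459006, coefficient = 2
x_5 = 2.1250, f(x_5) = 20.390869, coefficient = 4
x_6 = 2.3000, f(x_6) = 27.984100, coefficient = 2
x_7 = 2.4750, f(x_7) = 37.523282, coefficient = 4
x_8 = 2.6500, f(x_8) = 49.315506, coefficient = 2
x_9 = 2.8250, f(x_9) = 63.690375, coefficient = 4
x_10 = 3.0000, f(x_10) = 81.000000, coefficient = 1

I ≈ (0.175000/3) × 822.683439 = 47.989867
Exact value: 47.989648
Error: 0.000219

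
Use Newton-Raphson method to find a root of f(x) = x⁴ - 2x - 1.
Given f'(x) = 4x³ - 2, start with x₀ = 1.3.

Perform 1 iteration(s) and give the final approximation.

f(x) = x⁴ - 2x - 1
f'(x) = 4x³ - 2
x₀ = 1.3

Newton-Raphson formula: x_{n+1} = x_n - f(x_n)/f'(x_n)

Iteration 1:
  f(1.300000) = -0.743900
  f'(1.300000) = 6.788000
  x_1 = 1.300000 - (-0.743900)/6.788000 = 1.409590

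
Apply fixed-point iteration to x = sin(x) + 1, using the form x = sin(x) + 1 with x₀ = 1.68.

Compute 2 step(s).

Equation: x = sin(x) + 1
Fixed-point form: x = sin(x) + 1
x₀ = 1.68

x_1 = g(1.680000) = 1.994043
x_2 = g(1.994043) = 1.911760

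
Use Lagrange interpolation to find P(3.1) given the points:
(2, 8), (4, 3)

Lagrange interpolation formula:
P(x) = Σ yᵢ × Lᵢ(x)
where Lᵢ(x) = Π_{j≠i} (x - xⱼ)/(xᵢ - xⱼ)

L_0(3.1) = (3.1 - 4)/(2 - 4) = 0.450000
L_1(3.1) = (3.1 - 2)/(4 - 2) = 0.550000

P(3.1) = 8×L_0(3.1) + 3×L_1(3.1)
P(3.1) = 5.250000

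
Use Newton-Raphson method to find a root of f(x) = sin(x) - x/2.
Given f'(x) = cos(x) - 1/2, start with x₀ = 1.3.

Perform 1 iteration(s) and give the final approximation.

f(x) = sin(x) - x/2
f'(x) = cos(x) - 1/2
x₀ = 1.3

Newton-Raphson formula: x_{n+1} = x_n - f(x_n)/f'(x_n)

Iteration 1:
  f(1.300000) = 0.313558
  f'(1.300000) = -0.232501
  x_1 = 1.300000 - 0.313558/(-0.232501) = 2.648631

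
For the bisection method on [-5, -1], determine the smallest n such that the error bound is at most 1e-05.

We need (b-a)/2^n ≤ 1e-05
(-1 - (-5))/2^n ≤ 1e-05
4/2^n ≤ 1e-05
2^n ≥ 400000
n ≥ log₂(400000) = 18.61
n ≥ 19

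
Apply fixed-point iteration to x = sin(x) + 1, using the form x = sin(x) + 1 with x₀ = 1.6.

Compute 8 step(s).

Equation: x = sin(x) + 1
Fixed-point form: x = sin(x) + 1
x₀ = 1.6

x_1 = g(1.600000) = 1.999574
x_2 = g(1.999574) = 1.909475
x_3 = g(1.909475) = 1.943195
x_4 = g(1.943195) = 1.931457
x_5 = g(1.931457) = 1.935664
x_6 = g(1.935664) = 1.934171
x_7 = g(1.934171) = 1.934703
x_8 = g(1.934703) = 1.934514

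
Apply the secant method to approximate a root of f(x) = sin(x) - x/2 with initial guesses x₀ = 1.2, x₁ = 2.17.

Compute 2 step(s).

f(x) = sin(x) - x/2
x₀ = 1.2, x₁ = 2.17

Secant formula: x_{n+1} = x_n - f(x_n)(x_n - x_{n-1})/(f(x_n) - f(x_{n-1}))

Iteration 1:
  f(1.200000) = 0.332039
  f(2.170000) = -0.259215
  x_2 = 2.170000 - (-0.259215)×(2.170000 - 1.200000)/(-0.259215 - 0.332039)
       = 1.744737
Iteration 2:
  f(2.170000) = -0.259215
  f(1.744737) = 0.112542
  x_3 = 1.744737 - 0.112542×(1.744737 - 2.170000)/(0.112542 - (-0.259215))
       = 1.873477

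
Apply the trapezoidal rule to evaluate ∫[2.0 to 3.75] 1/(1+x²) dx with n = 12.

f(x) = 1/(1+x²)
a = 2.0, b = 3.75, n = 12
h = (b - a)/n = 0.145833

Trapezoidal rule: (h/2)[f(x₀) + 2f(x₁) + 2f(x₂) + ... + f(xₙ)]

x_0 = 2.0000, f(x_0) = 0.200000, coefficient = 1
x_1 = 2.1458, f(x_1) = 0.178425, coefficient = 2
x_2 = 2.2917, f(x_2) = 0.159956, coefficient = 2
x_3 = 2.4375, f(x_3) = 0.144063, coefficient = 2
x_4 = 2.5833, f(x_4) = 0.130317, coefficient = 2
x_5 = 2.7292, f(x_5) = 0.118366, coefficient = 2
x_6 = 2.8750, f(x_6) = 0.107926, coefficient = 2
x_7 = 3.0208, f(x_7) = 0.098761, coefficient = 2
x_8 = 3.1667, f(x_8) = 0.090680, coefficient = 2
x_9 = 3.3125, f(x_9) = 0.083524, coefficient = 2
x_10 = 3.4583, f(x_10) = 0.077160, coefficient = 2
x_11 = 3.6042, f(x_11) = 0.071480, coefficient = 2
x_12 = 3.7500, f(x_12) = 0.066390, coefficient = 1

I ≈ (0.145833/2) × 2.787704 = 0.203270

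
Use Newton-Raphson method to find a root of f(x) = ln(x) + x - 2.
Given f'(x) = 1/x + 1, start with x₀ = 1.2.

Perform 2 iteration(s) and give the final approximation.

f(x) = ln(x) + x - 2
f'(x) = 1/x + 1
x₀ = 1.2

Newton-Raphson formula: x_{n+1} = x_n - f(x_n)/f'(x_n)

Iteration 1:
  f(1.200000) = -0.617678
  f'(1.200000) = 1.833333
  x_1 = 1.200000 - (-0.617678)/1.833333 = 1.536916
Iteration 2:
  f(1.536916) = -0.033307
  f'(1.536916) = 1.650654
  x_2 = 1.536916 - (-0.033307)/1.650654 = 1.557094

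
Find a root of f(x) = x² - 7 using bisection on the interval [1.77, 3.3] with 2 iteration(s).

f(x) = x² - 7
Initial interval: [1.77, 3.3]

Iteration 1:
  c_1 = (1.770000 + 3.300000)/2 = 2.535000
  f(c_1) = f(2.535000) = -0.573775
  f(a) × f(c) ≥ 0, new interval: [2.535000, 3.300000]
Iteration 2:
  c_2 = (2.535000 + 3.300000)/2 = 2.917500
  f(c_2) = f(2.917500) = 1.511806
  f(a) × f(c) < 0, new interval: [2.535000, 2.917500]

After 2 iteration(s), the approximation is c_2 = 2.917500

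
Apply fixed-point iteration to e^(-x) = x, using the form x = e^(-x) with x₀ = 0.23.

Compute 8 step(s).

Equation: e^(-x) = x
Fixed-point form: x = e^(-x)
x₀ = 0.23

x_1 = g(0.230000) = 0.794534
x_2 = g(0.794534) = 0.451792
x_3 = g(0.451792) = 0.636487
x_4 = g(0.636487) = 0.529148
x_5 = g(0.529148) = 0.589107
x_6 = g(0.589107) = 0.554823
x_7 = g(0.554823) = 0.574174
x_8 = g(0.574174) = 0.563170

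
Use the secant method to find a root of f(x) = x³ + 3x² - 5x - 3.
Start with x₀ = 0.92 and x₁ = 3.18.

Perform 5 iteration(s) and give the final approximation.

f(x) = x³ + 3x² - 5x - 3
x₀ = 0.92, x₁ = 3.18

Secant formula: x_{n+1} = x_n - f(x_n)(x_n - x_{n-1})/(f(x_n) - f(x_{n-1}))

Iteration 1:
  f(0.920000) = -4.282112
  f(3.180000) = 43.594632
  x_2 = 3.180000 - 43.594632×(3.180000 - 0.920000)/(43.594632 - (-4.282112))
       = 1.122135
Iteration 2:
  f(3.180000) = 43.594632
  f(1.122135) = -3.420136
  x_3 = 1.122135 - (-3.420136)×(1.122135 - 3.180000)/(-3.420136 - 43.594632)
       = 1.271837
Iteration 3:
  f(1.122135) = -3.420136
  f(1.271837) = -2.449196
  x_4 = 1.271837 - (-2.449196)×(1.271837 - 1.122135)/(-2.449196 - (-3.420136))
       = 1.649458
Iteration 4:
  f(1.271837) = -2.449196
  f(1.649458) = 1.402549
  x_5 = 1.649458 - 1.402549×(1.649458 - 1.271837)/(1.402549 - (-2.449196))
       = 1.511954
Iteration 5:
  f(1.649458) = 1.402549
  f(1.511954) = -0.245425
  x_6 = 1.511954 - (-0.245425)×(1.511954 - 1.649458)/(-0.245425 - 1.402549)
       = 1.532432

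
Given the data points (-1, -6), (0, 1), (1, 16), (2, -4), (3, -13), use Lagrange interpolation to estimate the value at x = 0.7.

Lagrange interpolation formula:
P(x) = Σ yᵢ × Lᵢ(x)
where Lᵢ(x) = Π_{j≠i} (x - xⱼ)/(xᵢ - xⱼ)

L_0(0.7) = (0.7 - 0)/(-1 - 0) × (0.7 - 1)/(-1 - 1) × (0.7 - 2)/(-1 - 2) × (0.7 - 3)/(-1 - 3) = -0.026163
L_1(0.7) = (0.7 - (-1))/(0 - (-1)) × (0.7 - 1)/(0 - 1) × (0.7 - 2)/(0 - 2) × (0.7 - 3)/(0 - 3) = 0.254150
L_2(0.7) = (0.7 - (-1))/(1 - (-1)) × (0.7 - 0)/(1 - 0) × (0.7 - 2)/(1 - 2) × (0.7 - 3)/(1 - 3) = 0.889525
L_3(0.7) = (0.7 - (-1))/(2 - (-1)) × (0.7 - 0)/(2 - 0) × (0.7 - 1)/(2 - 1) × (0.7 - 3)/(2 - 3) = -0.136850
L_4(0.7) = (0.7 - (-1))/(3 - (-1)) × (0.7 - 0)/(3 - 0) × (0.7 - 1)/(3 - 1) × (0.7 - 2)/(3 - 2) = 0.019338

P(0.7) = (-6)×L_0(0.7) + 1×L_1(0.7) + 16×L_2(0.7) + (-4)×L_3(0.7) + (-13)×L_4(0.7)
P(0.7) = 14.939537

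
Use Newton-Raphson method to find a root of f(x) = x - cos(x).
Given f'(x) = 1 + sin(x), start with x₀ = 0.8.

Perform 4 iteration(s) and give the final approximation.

f(x) = x - cos(x)
f'(x) = 1 + sin(x)
x₀ = 0.8

Newton-Raphson formula: x_{n+1} = x_n - f(x_n)/f'(x_n)

Iteration 1:
  f(0.800000) = 0.103293
  f'(0.800000) = 1.717356
  x_1 = 0.800000 - 0.103293/1.717356 = 0.739853
Iteration 2:
  f(0.739853) = 0.001286
  f'(0.739853) = 1.674180
  x_2 = 0.739853 - 0.001286/1.674180 = 0.739085
Iteration 3:
  f(0.739085) = 0.000000
  f'(0.739085) = 1.673612
  x_3 = 0.739085 - 0.000000/1.673612 = 0.739085
Iteration 4:
  f(0.739085) = 0.000000
  f'(0.739085) = 1.673612
  x_4 = 0.739085 - 0.000000/1.673612 = 0.739085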